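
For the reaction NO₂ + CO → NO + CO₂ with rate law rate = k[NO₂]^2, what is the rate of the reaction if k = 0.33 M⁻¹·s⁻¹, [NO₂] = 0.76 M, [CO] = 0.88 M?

0.1906 M/s

Step 1: The rate law is rate = k[NO₂]^2
Step 2: Note that the rate does not depend on [CO] (zero order in CO).
Step 3: rate = 0.33 × (0.76)^2 = 0.190608 M/s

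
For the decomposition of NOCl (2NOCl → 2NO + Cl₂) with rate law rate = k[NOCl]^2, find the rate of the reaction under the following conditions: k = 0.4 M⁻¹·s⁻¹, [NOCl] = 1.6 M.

1.024 M/s

Step 1: Identify the rate law: rate = k[NOCl]^2
Step 2: Substitute values: rate = 0.4 × (1.6)^2
Step 3: Calculate: rate = 0.4 × 2.56 = 1.024 M/s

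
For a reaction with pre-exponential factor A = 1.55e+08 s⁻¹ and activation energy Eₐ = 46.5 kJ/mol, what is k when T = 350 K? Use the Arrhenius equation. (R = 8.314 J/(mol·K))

1.78e+01 s⁻¹

Step 1: Use the Arrhenius equation: k = A × exp(-Eₐ/RT)
Step 2: Convert Eₐ to J/mol: 46.5 kJ/mol = 46500 J/mol
Step 3: Calculate the exponent: -Eₐ/(RT) = -46500/(8.314 × 350) = -15.97993
Step 4: k = 1.55e+08 × exp(-15.97993)
Step 5: k = 1.55e+08 × 1.14817e-07 = 1.7797e+01 s⁻¹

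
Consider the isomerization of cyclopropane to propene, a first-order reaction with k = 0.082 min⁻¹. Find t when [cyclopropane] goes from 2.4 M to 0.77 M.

13.86 min

Step 1: For first-order: t = ln([cyclopropane]₀/[cyclopropane])/k
Step 2: t = ln(2.4/0.77)/0.082
Step 3: t = ln(3.117)/0.082
Step 4: t = 1.137/0.082 = 13.86 min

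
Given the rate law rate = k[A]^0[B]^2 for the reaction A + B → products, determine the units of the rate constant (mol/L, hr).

(mol/L)⁻¹·hr⁻¹

Step 1: Overall order = 0 + 2 = 2.
Step 2: rate has units mol/L·hr⁻¹; [A]^0[B]^2 has units (mol/L)^2.
Step 3: k = rate/([A]^0[B]^2), so units of k = (mol/L)^(1-2)·hr⁻¹ = (mol/L)⁻¹·hr⁻¹.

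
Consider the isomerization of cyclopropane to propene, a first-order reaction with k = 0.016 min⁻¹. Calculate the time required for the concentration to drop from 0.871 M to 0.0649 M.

162.3 min

Step 1: For first-order: t = ln([cyclopropane]₀/[cyclopropane])/k
Step 2: t = ln(0.871/0.0649)/0.016
Step 3: t = ln(13.42)/0.016
Step 4: t = 2.597/0.016 = 162.3 min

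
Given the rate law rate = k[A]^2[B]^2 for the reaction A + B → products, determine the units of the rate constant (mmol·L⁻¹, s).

(mmol·L⁻¹)⁻³·s⁻¹

Step 1: Overall order = 2 + 2 = 4.
Step 2: rate has units mmol·L⁻¹·s⁻¹; [A]^2[B]^2 has units (mmol·L⁻¹)^4.
Step 3: k = rate/([A]^2[B]^2), so units of k = (mmol·L⁻¹)^(1-4)·s⁻¹ = (mmol·L⁻¹)⁻³·s⁻¹.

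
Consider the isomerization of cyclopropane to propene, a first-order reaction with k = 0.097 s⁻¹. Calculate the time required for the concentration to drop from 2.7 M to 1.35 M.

7.146 s

Step 1: For first-order: t = ln([cyclopropane]₀/[cyclopropane])/k
Step 2: t = ln(2.7/1.35)/0.097
Step 3: t = ln(2)/0.097
Step 4: t = 0.6931/0.097 = 7.146 s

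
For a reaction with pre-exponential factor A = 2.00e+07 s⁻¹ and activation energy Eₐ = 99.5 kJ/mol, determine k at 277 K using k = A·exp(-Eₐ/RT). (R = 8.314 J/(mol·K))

3.45e-12 s⁻¹

Step 1: Use the Arrhenius equation: k = A × exp(-Eₐ/RT)
Step 2: Convert Eₐ to J/mol: 99.5 kJ/mol = 99500 J/mol
Step 3: Calculate the exponent: -Eₐ/(RT) = -99500/(8.314 × 277) = -43.20493
Step 4: k = 2.00e+07 × exp(-43.20493)
Step 5: k = 2.00e+07 × 1.72321e-19 = 3.4464e-12 s⁻¹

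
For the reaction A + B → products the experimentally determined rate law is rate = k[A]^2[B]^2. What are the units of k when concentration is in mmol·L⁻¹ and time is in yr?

(mmol·L⁻¹)⁻³·yr⁻¹

Step 1: Overall order = 2 + 2 = 4.
Step 2: rate has units mmol·L⁻¹·yr⁻¹; [A]^2[B]^2 has units (mmol·L⁻¹)^4.
Step 3: k = rate/([A]^2[B]^2), so units of k = (mmol·L⁻¹)^(1-4)·yr⁻¹ = (mmol·L⁻¹)⁻³·yr⁻¹.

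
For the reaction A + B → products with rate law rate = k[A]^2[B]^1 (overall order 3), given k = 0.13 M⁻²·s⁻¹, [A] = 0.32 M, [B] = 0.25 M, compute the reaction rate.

0.003328 M/s

Step 1: The rate law is rate = k[A]^2[B]^1, overall order = 2+1 = 3
Step 2: Substitute values: rate = 0.13 × (0.32)^2 × (0.25)^1
Step 3: rate = 0.13 × 0.1024 × 0.25 = 0.003328 M/s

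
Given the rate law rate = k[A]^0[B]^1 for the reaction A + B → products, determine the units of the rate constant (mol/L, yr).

yr⁻¹

Step 1: Overall order = 0 + 1 = 1.
Step 2: rate has units mol/L·yr⁻¹; [A]^0[B]^1 has units (mol/L)^1.
Step 3: k = rate/([A]^0[B]^1), so units of k = (mol/L)^(1-1)·yr⁻¹ = yr⁻¹.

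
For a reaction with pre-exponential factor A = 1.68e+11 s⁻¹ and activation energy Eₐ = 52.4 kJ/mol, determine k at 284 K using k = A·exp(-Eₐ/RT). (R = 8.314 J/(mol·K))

3.87e+01 s⁻¹

Step 1: Use the Arrhenius equation: k = A × exp(-Eₐ/RT)
Step 2: Convert Eₐ to J/mol: 52.4 kJ/mol = 52400 J/mol
Step 3: Calculate the exponent: -Eₐ/(RT) = -52400/(8.314 × 284) = -22.19233
Step 4: k = 1.68e+11 × exp(-22.19233)
Step 5: k = 1.68e+11 × 2.30141e-10 = 3.8664e+01 s⁻¹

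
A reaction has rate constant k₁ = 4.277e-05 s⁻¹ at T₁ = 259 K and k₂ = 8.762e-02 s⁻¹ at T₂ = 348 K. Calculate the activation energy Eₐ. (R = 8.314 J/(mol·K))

64.2 kJ/mol

Step 1: Use the two-temperature Arrhenius form: ln(k₂/k₁) = -Eₐ/R × (1/T₂ - 1/T₁)
Step 2: ln(k₂/k₁) = ln(8.762e-02/4.277e-05) = ln(2048.63) = 7.62493
Step 3: 1/T₂ - 1/T₁ = 1/348 - 1/259 = -9.874406e-04 K⁻¹
Step 4: Eₐ = -R × ln(k₂/k₁) / (1/T₂ - 1/T₁) = -8.314 × 7.62493 / -9.874406e-04
Step 5: Eₐ = 6.4200e+04 J/mol = 64.2 kJ/mol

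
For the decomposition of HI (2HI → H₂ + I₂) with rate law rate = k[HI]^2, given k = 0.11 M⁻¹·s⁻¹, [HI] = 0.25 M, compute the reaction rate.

0.006875 M/s

Step 1: Identify the rate law: rate = k[HI]^2
Step 2: Substitute values: rate = 0.11 × (0.25)^2
Step 3: Calculate: rate = 0.11 × 0.0625 = 0.006875 M/s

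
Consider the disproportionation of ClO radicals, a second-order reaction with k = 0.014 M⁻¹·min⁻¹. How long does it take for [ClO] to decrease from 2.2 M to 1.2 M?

27.06 min

Step 1: For second-order: t = (1/[ClO] - 1/[ClO]₀)/k
Step 2: t = (1/1.2 - 1/2.2)/0.014
Step 3: t = (0.8333 - 0.4545)/0.014
Step 4: t = 0.3788/0.014 = 27.06 min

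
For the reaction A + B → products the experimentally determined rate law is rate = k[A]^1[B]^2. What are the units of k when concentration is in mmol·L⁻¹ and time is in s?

(mmol·L⁻¹)⁻²·s⁻¹

Step 1: Overall order = 1 + 2 = 3.
Step 2: rate has units mmol·L⁻¹·s⁻¹; [A]^1[B]^2 has units (mmol·L⁻¹)^3.
Step 3: k = rate/([A]^1[B]^2), so units of k = (mmol·L⁻¹)^(1-3)·s⁻¹ = (mmol·L⁻¹)⁻²·s⁻¹.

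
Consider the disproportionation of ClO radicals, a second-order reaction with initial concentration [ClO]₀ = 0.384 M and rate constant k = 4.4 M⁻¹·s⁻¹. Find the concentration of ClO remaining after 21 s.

0.01053 M

Step 1: For a second-order reaction: 1/[ClO] = 1/[ClO]₀ + kt
Step 2: 1/[ClO] = 1/0.384 + 4.4 × 21
Step 3: 1/[ClO] = 2.604 + 92.4 = 95
Step 4: [ClO] = 1/95 = 0.01053 M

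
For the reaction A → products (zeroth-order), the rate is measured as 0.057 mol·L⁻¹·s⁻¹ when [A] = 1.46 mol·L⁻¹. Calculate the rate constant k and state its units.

0.057 mol·L⁻¹·s⁻¹

Step 1: For a zeroth-order reaction, rate = k (independent of concentration).
Step 2: k = rate = 0.057 mol·L⁻¹·s⁻¹.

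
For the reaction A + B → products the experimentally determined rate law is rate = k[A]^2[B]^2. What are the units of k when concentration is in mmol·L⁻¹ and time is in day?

(mmol·L⁻¹)⁻³·day⁻¹

Step 1: Overall order = 2 + 2 = 4.
Step 2: rate has units mmol·L⁻¹·day⁻¹; [A]^2[B]^2 has units (mmol·L⁻¹)^4.
Step 3: k = rate/([A]^2[B]^2), so units of k = (mmol·L⁻¹)^(1-4)·day⁻¹ = (mmol·L⁻¹)⁻³·day⁻¹.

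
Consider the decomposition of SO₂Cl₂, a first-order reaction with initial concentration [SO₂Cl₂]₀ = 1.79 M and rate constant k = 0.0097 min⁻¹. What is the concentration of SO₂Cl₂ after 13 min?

1.578 M

Step 1: For a first-order reaction: [SO₂Cl₂] = [SO₂Cl₂]₀ × e^(-kt)
Step 2: [SO₂Cl₂] = 1.79 × e^(-0.0097 × 13)
Step 3: [SO₂Cl₂] = 1.79 × e^(-0.1261)
Step 4: [SO₂Cl₂] = 1.79 × 0.881527 = 1.578 M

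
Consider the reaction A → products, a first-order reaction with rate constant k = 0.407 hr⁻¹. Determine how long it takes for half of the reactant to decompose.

1.703 hr

Step 1: For a first-order reaction, t₁/₂ = ln(2)/k
Step 2: t₁/₂ = ln(2)/0.407
Step 3: t₁/₂ = 0.6931/0.407 = 1.703 hr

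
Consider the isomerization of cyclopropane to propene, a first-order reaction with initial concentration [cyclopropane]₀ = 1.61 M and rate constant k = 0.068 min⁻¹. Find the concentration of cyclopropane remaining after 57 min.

0.03338 M

Step 1: For a first-order reaction: [cyclopropane] = [cyclopropane]₀ × e^(-kt)
Step 2: [cyclopropane] = 1.61 × e^(-0.068 × 57)
Step 3: [cyclopropane] = 1.61 × e^(-3.876)
Step 4: [cyclopropane] = 1.61 × 0.0207336 = 0.03338 M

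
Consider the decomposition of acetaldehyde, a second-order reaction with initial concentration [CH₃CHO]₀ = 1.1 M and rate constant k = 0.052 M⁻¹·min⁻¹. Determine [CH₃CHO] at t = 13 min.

0.6309 M

Step 1: For a second-order reaction: 1/[CH₃CHO] = 1/[CH₃CHO]₀ + kt
Step 2: 1/[CH₃CHO] = 1/1.1 + 0.052 × 13
Step 3: 1/[CH₃CHO] = 0.9091 + 0.676 = 1.585
Step 4: [CH₃CHO] = 1/1.585 = 0.6309 M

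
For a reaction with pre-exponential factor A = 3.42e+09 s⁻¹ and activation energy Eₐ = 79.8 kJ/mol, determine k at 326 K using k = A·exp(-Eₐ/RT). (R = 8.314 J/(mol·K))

5.59e-04 s⁻¹

Step 1: Use the Arrhenius equation: k = A × exp(-Eₐ/RT)
Step 2: Convert Eₐ to J/mol: 79.8 kJ/mol = 79800 J/mol
Step 3: Calculate the exponent: -Eₐ/(RT) = -79800/(8.314 × 326) = -29.44254
Step 4: k = 3.42e+09 × exp(-29.44254)
Step 5: k = 3.42e+09 × 1.63406e-13 = 5.5885e-04 s⁻¹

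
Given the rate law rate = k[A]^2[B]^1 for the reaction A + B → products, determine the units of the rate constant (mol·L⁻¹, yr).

(mol·L⁻¹)⁻²·yr⁻¹

Step 1: Overall order = 2 + 1 = 3.
Step 2: rate has units mol·L⁻¹·yr⁻¹; [A]^2[B]^1 has units (mol·L⁻¹)^3.
Step 3: k = rate/([A]^2[B]^1), so units of k = (mol·L⁻¹)^(1-3)·yr⁻¹ = (mol·L⁻¹)⁻²·yr⁻¹.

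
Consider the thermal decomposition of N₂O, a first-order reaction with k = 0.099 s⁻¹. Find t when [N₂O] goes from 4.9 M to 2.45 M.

7.001 s

Step 1: For first-order: t = ln([N₂O]₀/[N₂O])/k
Step 2: t = ln(4.9/2.45)/0.099
Step 3: t = ln(2)/0.099
Step 4: t = 0.6931/0.099 = 7.001 s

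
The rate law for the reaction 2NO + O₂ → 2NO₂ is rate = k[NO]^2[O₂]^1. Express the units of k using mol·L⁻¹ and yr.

(mol·L⁻¹)⁻²·yr⁻¹

Step 1: Overall order = 2 + 1 = 3.
Step 2: rate has units mol·L⁻¹·yr⁻¹; [NO]^2[O₂]^1 has units (mol·L⁻¹)^3.
Step 3: k = rate/([NO]^2[O₂]^1), so units of k = (mol·L⁻¹)^(1-3)·yr⁻¹ = (mol·L⁻¹)⁻²·yr⁻¹.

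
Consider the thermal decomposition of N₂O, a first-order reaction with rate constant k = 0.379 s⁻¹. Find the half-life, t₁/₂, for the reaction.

1.829 s

Step 1: For a first-order reaction, t₁/₂ = ln(2)/k
Step 2: t₁/₂ = ln(2)/0.379
Step 3: t₁/₂ = 0.6931/0.379 = 1.829 s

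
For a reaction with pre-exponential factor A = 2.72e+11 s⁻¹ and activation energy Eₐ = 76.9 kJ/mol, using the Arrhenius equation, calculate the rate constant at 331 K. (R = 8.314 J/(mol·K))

1.99e-01 s⁻¹

Step 1: Use the Arrhenius equation: k = A × exp(-Eₐ/RT)
Step 2: Convert Eₐ to J/mol: 76.9 kJ/mol = 76900 J/mol
Step 3: Calculate the exponent: -Eₐ/(RT) = -76900/(8.314 × 331) = -27.94398
Step 4: k = 2.72e+11 × exp(-27.94398)
Step 5: k = 2.72e+11 × 7.31280e-13 = 1.9891e-01 s⁻¹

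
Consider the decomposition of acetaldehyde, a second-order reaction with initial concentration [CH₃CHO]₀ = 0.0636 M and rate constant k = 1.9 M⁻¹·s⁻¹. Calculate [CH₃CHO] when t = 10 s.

0.0288 M

Step 1: For a second-order reaction: 1/[CH₃CHO] = 1/[CH₃CHO]₀ + kt
Step 2: 1/[CH₃CHO] = 1/0.0636 + 1.9 × 10
Step 3: 1/[CH₃CHO] = 15.72 + 19 = 34.72
Step 4: [CH₃CHO] = 1/34.72 = 0.0288 M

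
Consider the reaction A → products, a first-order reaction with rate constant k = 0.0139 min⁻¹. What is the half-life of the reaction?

49.87 min

Step 1: For a first-order reaction, t₁/₂ = ln(2)/k
Step 2: t₁/₂ = ln(2)/0.0139
Step 3: t₁/₂ = 0.6931/0.0139 = 49.87 min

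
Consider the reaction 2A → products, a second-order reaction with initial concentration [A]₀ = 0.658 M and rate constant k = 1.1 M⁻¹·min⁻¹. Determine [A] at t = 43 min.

0.02048 M

Step 1: For a second-order reaction: 1/[A] = 1/[A]₀ + kt
Step 2: 1/[A] = 1/0.658 + 1.1 × 43
Step 3: 1/[A] = 1.52 + 47.3 = 48.82
Step 4: [A] = 1/48.82 = 0.02048 M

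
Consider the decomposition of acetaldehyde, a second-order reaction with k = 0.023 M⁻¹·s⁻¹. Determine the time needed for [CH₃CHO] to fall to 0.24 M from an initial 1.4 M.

150.1 s

Step 1: For second-order: t = (1/[CH₃CHO] - 1/[CH₃CHO]₀)/k
Step 2: t = (1/0.24 - 1/1.4)/0.023
Step 3: t = (4.167 - 0.7143)/0.023
Step 4: t = 3.452/0.023 = 150.1 s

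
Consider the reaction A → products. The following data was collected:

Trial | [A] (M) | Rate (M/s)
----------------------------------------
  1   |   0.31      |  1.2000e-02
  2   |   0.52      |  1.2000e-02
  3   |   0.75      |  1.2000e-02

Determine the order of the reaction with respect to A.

zeroth order (0)

Step 1: Compare trials - when concentration changes, rate stays constant.
Step 2: rate₂/rate₁ = 1.2000e-02/1.2000e-02 = 1
Step 3: [A]₂/[A]₁ = 0.52/0.31 = 1.677
Step 4: Since rate ratio ≈ (conc ratio)^0, the reaction is zeroth order.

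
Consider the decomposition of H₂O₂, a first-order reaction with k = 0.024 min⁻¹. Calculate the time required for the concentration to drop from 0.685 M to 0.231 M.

45.29 min

Step 1: For first-order: t = ln([H₂O₂]₀/[H₂O₂])/k
Step 2: t = ln(0.685/0.231)/0.024
Step 3: t = ln(2.965)/0.024
Step 4: t = 1.087/0.024 = 45.29 min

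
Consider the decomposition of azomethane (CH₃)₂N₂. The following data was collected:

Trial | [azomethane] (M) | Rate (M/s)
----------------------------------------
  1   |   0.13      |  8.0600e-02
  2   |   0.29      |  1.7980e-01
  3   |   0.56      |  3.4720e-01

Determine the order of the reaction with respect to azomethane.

first order (1)

Step 1: Compare trials to find order n where rate₂/rate₁ = ([azomethane]₂/[azomethane]₁)^n
Step 2: rate₂/rate₁ = 1.7980e-01/8.0600e-02 = 2.231
Step 3: [azomethane]₂/[azomethane]₁ = 0.29/0.13 = 2.231
Step 4: n = ln(2.231)/ln(2.231) = 1.00 ≈ 1
Step 5: The reaction is first order in azomethane.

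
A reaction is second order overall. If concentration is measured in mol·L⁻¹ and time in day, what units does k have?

(mol·L⁻¹)⁻¹·day⁻¹

Step 1: For overall order n, rate = k × (concentration)^n.
Step 2: Rate has units mol·L⁻¹·day⁻¹; concentration term has units (mol·L⁻¹)^2.
Step 3: k = rate / (concentration)^n, so units of k = (mol·L⁻¹)^(1-2)·day⁻¹ = (mol·L⁻¹)⁻¹·day⁻¹.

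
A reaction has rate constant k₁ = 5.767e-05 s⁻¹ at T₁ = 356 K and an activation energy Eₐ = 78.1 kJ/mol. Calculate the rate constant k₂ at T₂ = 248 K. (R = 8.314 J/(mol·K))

5.894e-10 s⁻¹

Step 1: Use the two-temperature Arrhenius form: ln(k₂/k₁) = -Eₐ/R × (1/T₂ - 1/T₁)
Step 2: Convert Eₐ to J/mol: 78.1 kJ/mol = 78100 J/mol
Step 3: 1/T₂ - 1/T₁ = 1/248 - 1/356 = 1.223269e-03 K⁻¹
Step 4: ln(k₂/k₁) = -78100/8.314 × 1.223269e-03 = -11.49114
Step 5: k₂ = k₁ × exp(-11.49114) = 5.767e-05 × 1.02202e-05 = 5.894e-10 s⁻¹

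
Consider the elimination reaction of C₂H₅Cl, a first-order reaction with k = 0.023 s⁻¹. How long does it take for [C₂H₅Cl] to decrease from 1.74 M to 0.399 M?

64.03 s

Step 1: For first-order: t = ln([C₂H₅Cl]₀/[C₂H₅Cl])/k
Step 2: t = ln(1.74/0.399)/0.023
Step 3: t = ln(4.361)/0.023
Step 4: t = 1.473/0.023 = 64.03 s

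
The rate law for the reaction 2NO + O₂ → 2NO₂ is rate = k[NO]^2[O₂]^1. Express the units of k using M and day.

M⁻²·day⁻¹

Step 1: Overall order = 2 + 1 = 3.
Step 2: rate has units M·day⁻¹; [NO]^2[O₂]^1 has units M^3.
Step 3: k = rate/([NO]^2[O₂]^1), so units of k = M^(1-3)·day⁻¹ = M⁻²·day⁻¹.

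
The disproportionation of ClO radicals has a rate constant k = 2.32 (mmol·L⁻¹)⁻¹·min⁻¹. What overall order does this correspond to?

second order (2)

Step 1: The units of k for an nth-order reaction are (concentration)^(1-n)·(time)⁻¹.
Step 2: Here k has units (mmol·L⁻¹)⁻¹·min⁻¹, so the concentration exponent is -1.
Step 3: 1 - n = -1 ⇒ n = 2. The reaction is second order.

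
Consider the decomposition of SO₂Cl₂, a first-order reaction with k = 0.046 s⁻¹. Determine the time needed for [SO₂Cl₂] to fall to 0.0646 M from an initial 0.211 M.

25.73 s

Step 1: For first-order: t = ln([SO₂Cl₂]₀/[SO₂Cl₂])/k
Step 2: t = ln(0.211/0.0646)/0.046
Step 3: t = ln(3.266)/0.046
Step 4: t = 1.184/0.046 = 25.73 s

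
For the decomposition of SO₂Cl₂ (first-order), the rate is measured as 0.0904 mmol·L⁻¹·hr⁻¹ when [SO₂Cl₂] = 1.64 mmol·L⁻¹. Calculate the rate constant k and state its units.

0.05512 hr⁻¹

Step 1: rate = k[SO₂Cl₂]^1, so k = rate / [SO₂Cl₂]^1.
Step 2: k = 0.0904 / (1.64)^1 = 0.0904 / 1.64.
Step 3: k = 0.05512 hr⁻¹.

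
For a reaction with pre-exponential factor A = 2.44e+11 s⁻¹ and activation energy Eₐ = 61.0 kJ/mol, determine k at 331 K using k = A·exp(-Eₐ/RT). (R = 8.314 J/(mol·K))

5.76e+01 s⁻¹

Step 1: Use the Arrhenius equation: k = A × exp(-Eₐ/RT)
Step 2: Convert Eₐ to J/mol: 61.0 kJ/mol = 61000 J/mol
Step 3: Calculate the exponent: -Eₐ/(RT) = -61000/(8.314 × 331) = -22.16623
Step 4: k = 2.44e+11 × exp(-22.16623)
Step 5: k = 2.44e+11 × 2.36227e-10 = 5.7639e+01 s⁻¹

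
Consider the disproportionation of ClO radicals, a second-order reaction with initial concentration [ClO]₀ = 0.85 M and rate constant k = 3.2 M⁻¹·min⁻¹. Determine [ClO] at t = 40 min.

0.007741 M

Step 1: For a second-order reaction: 1/[ClO] = 1/[ClO]₀ + kt
Step 2: 1/[ClO] = 1/0.85 + 3.2 × 40
Step 3: 1/[ClO] = 1.176 + 128 = 129.2
Step 4: [ClO] = 1/129.2 = 0.007741 M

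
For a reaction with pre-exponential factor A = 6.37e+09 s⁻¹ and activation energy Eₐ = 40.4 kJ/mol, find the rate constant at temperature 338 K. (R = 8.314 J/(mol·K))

3.63e+03 s⁻¹

Step 1: Use the Arrhenius equation: k = A × exp(-Eₐ/RT)
Step 2: Convert Eₐ to J/mol: 40.4 kJ/mol = 40400 J/mol
Step 3: Calculate the exponent: -Eₐ/(RT) = -40400/(8.314 × 338) = -14.37655
Step 4: k = 6.37e+09 × exp(-14.37655)
Step 5: k = 6.37e+09 × 5.70616e-07 = 3.6348e+03 s⁻¹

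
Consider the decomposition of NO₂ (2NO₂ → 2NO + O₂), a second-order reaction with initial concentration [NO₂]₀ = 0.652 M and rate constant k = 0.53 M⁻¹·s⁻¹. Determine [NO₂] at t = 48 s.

0.03707 M

Step 1: For a second-order reaction: 1/[NO₂] = 1/[NO₂]₀ + kt
Step 2: 1/[NO₂] = 1/0.652 + 0.53 × 48
Step 3: 1/[NO₂] = 1.534 + 25.44 = 26.97
Step 4: [NO₂] = 1/26.97 = 0.03707 M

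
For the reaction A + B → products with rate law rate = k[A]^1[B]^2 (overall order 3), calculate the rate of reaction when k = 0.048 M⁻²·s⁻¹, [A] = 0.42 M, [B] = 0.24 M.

0.001161 M/s

Step 1: The rate law is rate = k[A]^1[B]^2, overall order = 1+2 = 3
Step 2: Substitute values: rate = 0.048 × (0.42)^1 × (0.24)^2
Step 3: rate = 0.048 × 0.42 × 0.0576 = 0.00116122 M/s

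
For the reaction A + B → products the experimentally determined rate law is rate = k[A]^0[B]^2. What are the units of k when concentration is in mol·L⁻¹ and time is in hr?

(mol·L⁻¹)⁻¹·hr⁻¹

Step 1: Overall order = 0 + 2 = 2.
Step 2: rate has units mol·L⁻¹·hr⁻¹; [A]^0[B]^2 has units (mol·L⁻¹)^2.
Step 3: k = rate/([A]^0[B]^2), so units of k = (mol·L⁻¹)^(1-2)·hr⁻¹ = (mol·L⁻¹)⁻¹·hr⁻¹.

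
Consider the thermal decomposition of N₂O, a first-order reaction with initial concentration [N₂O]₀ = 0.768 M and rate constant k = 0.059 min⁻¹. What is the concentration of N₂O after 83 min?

0.005736 M

Step 1: For a first-order reaction: [N₂O] = [N₂O]₀ × e^(-kt)
Step 2: [N₂O] = 0.768 × e^(-0.059 × 83)
Step 3: [N₂O] = 0.768 × e^(-4.897)
Step 4: [N₂O] = 0.768 × 0.00746896 = 0.005736 M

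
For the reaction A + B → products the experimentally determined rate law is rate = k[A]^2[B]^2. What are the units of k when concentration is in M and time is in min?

M⁻³·min⁻¹

Step 1: Overall order = 2 + 2 = 4.
Step 2: rate has units M·min⁻¹; [A]^2[B]^2 has units M^4.
Step 3: k = rate/([A]^2[B]^2), so units of k = M^(1-4)·min⁻¹ = M⁻³·min⁻¹.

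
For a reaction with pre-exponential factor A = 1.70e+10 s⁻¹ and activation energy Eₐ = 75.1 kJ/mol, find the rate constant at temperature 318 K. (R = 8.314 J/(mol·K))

7.84e-03 s⁻¹

Step 1: Use the Arrhenius equation: k = A × exp(-Eₐ/RT)
Step 2: Convert Eₐ to J/mol: 75.1 kJ/mol = 75100 J/mol
Step 3: Calculate the exponent: -Eₐ/(RT) = -75100/(8.314 × 318) = -28.40552
Step 4: k = 1.70e+10 × exp(-28.40552)
Step 5: k = 1.70e+10 × 4.60935e-13 = 7.8359e-03 s⁻¹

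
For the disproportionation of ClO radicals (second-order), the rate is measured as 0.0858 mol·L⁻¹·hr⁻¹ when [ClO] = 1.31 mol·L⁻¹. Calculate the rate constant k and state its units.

0.05 (mol·L⁻¹)⁻¹·hr⁻¹

Step 1: rate = k[ClO]^2, so k = rate / [ClO]^2.
Step 2: k = 0.0858 / (1.31)^2 = 0.0858 / 1.716.
Step 3: k = 0.05 (mol·L⁻¹)⁻¹·hr⁻¹.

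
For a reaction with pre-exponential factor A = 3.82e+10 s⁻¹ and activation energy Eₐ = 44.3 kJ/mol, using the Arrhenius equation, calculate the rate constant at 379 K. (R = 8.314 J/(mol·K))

2.99e+04 s⁻¹

Step 1: Use the Arrhenius equation: k = A × exp(-Eₐ/RT)
Step 2: Convert Eₐ to J/mol: 44.3 kJ/mol = 44300 J/mol
Step 3: Calculate the exponent: -Eₐ/(RT) = -44300/(8.314 × 379) = -14.05900
Step 4: k = 3.82e+10 × exp(-14.05900)
Step 5: k = 3.82e+10 × 7.83888e-07 = 2.9945e+04 s⁻¹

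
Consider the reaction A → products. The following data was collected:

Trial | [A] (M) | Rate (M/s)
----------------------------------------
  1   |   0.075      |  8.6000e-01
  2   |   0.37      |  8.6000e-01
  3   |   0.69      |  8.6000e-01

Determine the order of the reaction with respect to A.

zeroth order (0)

Step 1: Compare trials - when concentration changes, rate stays constant.
Step 2: rate₂/rate₁ = 8.6000e-01/8.6000e-01 = 1
Step 3: [A]₂/[A]₁ = 0.37/0.075 = 4.933
Step 4: Since rate ratio ≈ (conc ratio)^0, the reaction is zeroth order.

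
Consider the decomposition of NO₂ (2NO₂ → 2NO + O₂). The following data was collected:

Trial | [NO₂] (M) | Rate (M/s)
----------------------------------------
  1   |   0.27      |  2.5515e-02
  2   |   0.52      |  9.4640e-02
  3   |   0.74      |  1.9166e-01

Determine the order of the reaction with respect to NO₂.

second order (2)

Step 1: Compare trials to find order n where rate₂/rate₁ = ([NO₂]₂/[NO₂]₁)^n
Step 2: rate₂/rate₁ = 9.4640e-02/2.5515e-02 = 3.709
Step 3: [NO₂]₂/[NO₂]₁ = 0.52/0.27 = 1.926
Step 4: n = ln(3.709)/ln(1.926) = 2.00 ≈ 2
Step 5: The reaction is second order in NO₂.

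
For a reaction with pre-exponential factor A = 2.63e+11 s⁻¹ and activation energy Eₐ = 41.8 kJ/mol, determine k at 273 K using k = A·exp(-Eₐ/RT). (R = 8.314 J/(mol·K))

2.64e+03 s⁻¹

Step 1: Use the Arrhenius equation: k = A × exp(-Eₐ/RT)
Step 2: Convert Eₐ to J/mol: 41.8 kJ/mol = 41800 J/mol
Step 3: Calculate the exponent: -Eₐ/(RT) = -41800/(8.314 × 273) = -18.41635
Step 4: k = 2.63e+11 × exp(-18.41635)
Step 5: k = 2.63e+11 × 1.00434e-08 = 2.6414e+03 s⁻¹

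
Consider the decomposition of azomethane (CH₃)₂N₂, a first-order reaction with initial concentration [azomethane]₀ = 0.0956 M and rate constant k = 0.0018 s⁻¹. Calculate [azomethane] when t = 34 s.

0.08992 M

Step 1: For a first-order reaction: [azomethane] = [azomethane]₀ × e^(-kt)
Step 2: [azomethane] = 0.0956 × e^(-0.0018 × 34)
Step 3: [azomethane] = 0.0956 × e^(-0.0612)
Step 4: [azomethane] = 0.0956 × 0.940635 = 0.08992 M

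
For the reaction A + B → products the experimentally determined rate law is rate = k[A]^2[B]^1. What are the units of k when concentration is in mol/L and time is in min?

(mol/L)⁻²·min⁻¹

Step 1: Overall order = 2 + 1 = 3.
Step 2: rate has units mol/L·min⁻¹; [A]^2[B]^1 has units (mol/L)^3.
Step 3: k = rate/([A]^2[B]^1), so units of k = (mol/L)^(1-3)·min⁻¹ = (mol/L)⁻²·min⁻¹.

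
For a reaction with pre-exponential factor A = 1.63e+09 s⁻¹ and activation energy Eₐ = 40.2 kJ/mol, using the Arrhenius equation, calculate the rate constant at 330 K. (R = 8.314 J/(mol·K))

7.06e+02 s⁻¹

Step 1: Use the Arrhenius equation: k = A × exp(-Eₐ/RT)
Step 2: Convert Eₐ to J/mol: 40.2 kJ/mol = 40200 J/mol
Step 3: Calculate the exponent: -Eₐ/(RT) = -40200/(8.314 × 330) = -14.65217
Step 4: k = 1.63e+09 × exp(-14.65217)
Step 5: k = 1.63e+09 × 4.33155e-07 = 7.0604e+02 s⁻¹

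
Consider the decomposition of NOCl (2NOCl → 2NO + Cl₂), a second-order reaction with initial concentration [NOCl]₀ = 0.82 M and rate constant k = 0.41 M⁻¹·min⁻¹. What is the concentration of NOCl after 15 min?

0.1357 M

Step 1: For a second-order reaction: 1/[NOCl] = 1/[NOCl]₀ + kt
Step 2: 1/[NOCl] = 1/0.82 + 0.41 × 15
Step 3: 1/[NOCl] = 1.22 + 6.15 = 7.37
Step 4: [NOCl] = 1/7.37 = 0.1357 M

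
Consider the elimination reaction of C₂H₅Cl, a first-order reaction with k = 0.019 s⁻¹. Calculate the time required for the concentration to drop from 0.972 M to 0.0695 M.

138.8 s

Step 1: For first-order: t = ln([C₂H₅Cl]₀/[C₂H₅Cl])/k
Step 2: t = ln(0.972/0.0695)/0.019
Step 3: t = ln(13.99)/0.019
Step 4: t = 2.638/0.019 = 138.8 s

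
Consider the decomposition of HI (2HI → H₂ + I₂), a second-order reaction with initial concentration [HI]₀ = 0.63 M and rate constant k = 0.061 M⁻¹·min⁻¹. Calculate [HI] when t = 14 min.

0.4096 M

Step 1: For a second-order reaction: 1/[HI] = 1/[HI]₀ + kt
Step 2: 1/[HI] = 1/0.63 + 0.061 × 14
Step 3: 1/[HI] = 1.587 + 0.854 = 2.441
Step 4: [HI] = 1/2.441 = 0.4096 M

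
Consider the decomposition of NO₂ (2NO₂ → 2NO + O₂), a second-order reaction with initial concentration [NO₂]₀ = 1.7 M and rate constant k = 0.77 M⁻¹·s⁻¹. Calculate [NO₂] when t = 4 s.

0.2726 M

Step 1: For a second-order reaction: 1/[NO₂] = 1/[NO₂]₀ + kt
Step 2: 1/[NO₂] = 1/1.7 + 0.77 × 4
Step 3: 1/[NO₂] = 0.5882 + 3.08 = 3.668
Step 4: [NO₂] = 1/3.668 = 0.2726 M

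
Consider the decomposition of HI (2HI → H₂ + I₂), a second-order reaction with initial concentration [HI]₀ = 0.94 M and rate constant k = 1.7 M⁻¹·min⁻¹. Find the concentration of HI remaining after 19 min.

0.02997 M

Step 1: For a second-order reaction: 1/[HI] = 1/[HI]₀ + kt
Step 2: 1/[HI] = 1/0.94 + 1.7 × 19
Step 3: 1/[HI] = 1.064 + 32.3 = 33.36
Step 4: [HI] = 1/33.36 = 0.02997 M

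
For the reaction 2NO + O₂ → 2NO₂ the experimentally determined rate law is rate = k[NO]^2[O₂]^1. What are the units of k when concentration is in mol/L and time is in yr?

(mol/L)⁻²·yr⁻¹

Step 1: Overall order = 2 + 1 = 3.
Step 2: rate has units mol/L·yr⁻¹; [NO]^2[O₂]^1 has units (mol/L)^3.
Step 3: k = rate/([NO]^2[O₂]^1), so units of k = (mol/L)^(1-3)·yr⁻¹ = (mol/L)⁻²·yr⁻¹.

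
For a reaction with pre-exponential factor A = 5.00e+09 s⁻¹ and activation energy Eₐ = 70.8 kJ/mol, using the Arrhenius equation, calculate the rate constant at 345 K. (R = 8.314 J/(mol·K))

9.53e-02 s⁻¹

Step 1: Use the Arrhenius equation: k = A × exp(-Eₐ/RT)
Step 2: Convert Eₐ to J/mol: 70.8 kJ/mol = 70800 J/mol
Step 3: Calculate the exponent: -Eₐ/(RT) = -70800/(8.314 × 345) = -24.68335
Step 4: k = 5.00e+09 × exp(-24.68335)
Step 5: k = 5.00e+09 × 1.90615e-11 = 9.5308e-02 s⁻¹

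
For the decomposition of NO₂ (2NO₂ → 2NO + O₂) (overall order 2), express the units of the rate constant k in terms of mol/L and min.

(mol/L)⁻¹·min⁻¹

Step 1: For overall order n, rate = k × (concentration)^n.
Step 2: Rate has units mol/L·min⁻¹; concentration term has units (mol/L)^2.
Step 3: k = rate / (concentration)^n, so units of k = (mol/L)^(1-2)·min⁻¹ = (mol/L)⁻¹·min⁻¹.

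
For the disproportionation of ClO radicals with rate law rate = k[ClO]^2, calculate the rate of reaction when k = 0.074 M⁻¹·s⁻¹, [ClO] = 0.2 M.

0.00296 M/s

Step 1: Identify the rate law: rate = k[ClO]^2
Step 2: Substitute values: rate = 0.074 × (0.2)^2
Step 3: Calculate: rate = 0.074 × 0.04 = 0.00296 M/s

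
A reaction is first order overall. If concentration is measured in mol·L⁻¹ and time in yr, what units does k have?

yr⁻¹

Step 1: For overall order n, rate = k × (concentration)^n.
Step 2: Rate has units mol·L⁻¹·yr⁻¹; concentration term has units (mol·L⁻¹)^1.
Step 3: k = rate / (concentration)^n, so units of k = (mol·L⁻¹)^(1-1)·yr⁻¹ = yr⁻¹.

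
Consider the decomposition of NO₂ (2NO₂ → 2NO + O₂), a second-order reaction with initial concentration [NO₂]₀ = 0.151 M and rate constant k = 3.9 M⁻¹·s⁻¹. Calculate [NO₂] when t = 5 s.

0.03828 M

Step 1: For a second-order reaction: 1/[NO₂] = 1/[NO₂]₀ + kt
Step 2: 1/[NO₂] = 1/0.151 + 3.9 × 5
Step 3: 1/[NO₂] = 6.623 + 19.5 = 26.12
Step 4: [NO₂] = 1/26.12 = 0.03828 M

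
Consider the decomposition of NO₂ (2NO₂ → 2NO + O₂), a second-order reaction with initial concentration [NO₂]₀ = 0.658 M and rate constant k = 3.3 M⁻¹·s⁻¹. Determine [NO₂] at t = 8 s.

0.03582 M

Step 1: For a second-order reaction: 1/[NO₂] = 1/[NO₂]₀ + kt
Step 2: 1/[NO₂] = 1/0.658 + 3.3 × 8
Step 3: 1/[NO₂] = 1.52 + 26.4 = 27.92
Step 4: [NO₂] = 1/27.92 = 0.03582 M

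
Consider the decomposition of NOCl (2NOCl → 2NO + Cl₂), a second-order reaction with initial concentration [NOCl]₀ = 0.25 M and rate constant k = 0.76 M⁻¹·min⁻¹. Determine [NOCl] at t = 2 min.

0.1812 M

Step 1: For a second-order reaction: 1/[NOCl] = 1/[NOCl]₀ + kt
Step 2: 1/[NOCl] = 1/0.25 + 0.76 × 2
Step 3: 1/[NOCl] = 4 + 1.52 = 5.52
Step 4: [NOCl] = 1/5.52 = 0.1812 M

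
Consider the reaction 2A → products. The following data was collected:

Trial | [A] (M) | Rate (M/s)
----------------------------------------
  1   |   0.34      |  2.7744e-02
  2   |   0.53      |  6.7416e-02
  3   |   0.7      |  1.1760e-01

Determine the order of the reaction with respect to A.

second order (2)

Step 1: Compare trials to find order n where rate₂/rate₁ = ([A]₂/[A]₁)^n
Step 2: rate₂/rate₁ = 6.7416e-02/2.7744e-02 = 2.43
Step 3: [A]₂/[A]₁ = 0.53/0.34 = 1.559
Step 4: n = ln(2.43)/ln(1.559) = 2.00 ≈ 2
Step 5: The reaction is second order in A.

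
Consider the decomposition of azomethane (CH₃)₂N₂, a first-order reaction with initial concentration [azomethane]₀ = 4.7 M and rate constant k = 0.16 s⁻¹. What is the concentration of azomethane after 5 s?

2.112 M

Step 1: For a first-order reaction: [azomethane] = [azomethane]₀ × e^(-kt)
Step 2: [azomethane] = 4.7 × e^(-0.16 × 5)
Step 3: [azomethane] = 4.7 × e^(-0.8)
Step 4: [azomethane] = 4.7 × 0.449329 = 2.112 M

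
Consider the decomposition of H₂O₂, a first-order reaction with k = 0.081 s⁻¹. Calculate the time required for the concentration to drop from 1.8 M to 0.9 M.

8.557 s

Step 1: For first-order: t = ln([H₂O₂]₀/[H₂O₂])/k
Step 2: t = ln(1.8/0.9)/0.081
Step 3: t = ln(2)/0.081
Step 4: t = 0.6931/0.081 = 8.557 s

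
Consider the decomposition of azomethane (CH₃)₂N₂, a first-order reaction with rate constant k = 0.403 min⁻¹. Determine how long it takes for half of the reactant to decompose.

1.72 min

Step 1: For a first-order reaction, t₁/₂ = ln(2)/k
Step 2: t₁/₂ = ln(2)/0.403
Step 3: t₁/₂ = 0.6931/0.403 = 1.72 min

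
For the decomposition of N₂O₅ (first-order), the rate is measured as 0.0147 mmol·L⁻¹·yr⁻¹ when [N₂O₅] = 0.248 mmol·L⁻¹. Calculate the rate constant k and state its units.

0.05927 yr⁻¹

Step 1: rate = k[N₂O₅]^1, so k = rate / [N₂O₅]^1.
Step 2: k = 0.0147 / (0.248)^1 = 0.0147 / 0.248.
Step 3: k = 0.05927 yr⁻¹.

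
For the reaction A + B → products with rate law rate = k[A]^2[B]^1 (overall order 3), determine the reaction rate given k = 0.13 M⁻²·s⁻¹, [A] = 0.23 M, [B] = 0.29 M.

0.001994 M/s

Step 1: The rate law is rate = k[A]^2[B]^1, overall order = 2+1 = 3
Step 2: Substitute values: rate = 0.13 × (0.23)^2 × (0.29)^1
Step 3: rate = 0.13 × 0.0529 × 0.29 = 0.00199433 M/s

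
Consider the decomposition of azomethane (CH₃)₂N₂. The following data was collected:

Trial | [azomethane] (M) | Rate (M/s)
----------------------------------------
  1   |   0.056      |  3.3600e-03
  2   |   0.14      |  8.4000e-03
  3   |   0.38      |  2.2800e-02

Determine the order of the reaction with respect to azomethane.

first order (1)

Step 1: Compare trials to find order n where rate₂/rate₁ = ([azomethane]₂/[azomethane]₁)^n
Step 2: rate₂/rate₁ = 8.4000e-03/3.3600e-03 = 2.5
Step 3: [azomethane]₂/[azomethane]₁ = 0.14/0.056 = 2.5
Step 4: n = ln(2.5)/ln(2.5) = 1.00 ≈ 1
Step 5: The reaction is first order in azomethane.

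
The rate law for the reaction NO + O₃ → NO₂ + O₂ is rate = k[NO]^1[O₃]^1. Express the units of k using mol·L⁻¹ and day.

(mol·L⁻¹)⁻¹·day⁻¹

Step 1: Overall order = 1 + 1 = 2.
Step 2: rate has units mol·L⁻¹·day⁻¹; [NO]^1[O₃]^1 has units (mol·L⁻¹)^2.
Step 3: k = rate/([NO]^1[O₃]^1), so units of k = (mol·L⁻¹)^(1-2)·day⁻¹ = (mol·L⁻¹)⁻¹·day⁻¹.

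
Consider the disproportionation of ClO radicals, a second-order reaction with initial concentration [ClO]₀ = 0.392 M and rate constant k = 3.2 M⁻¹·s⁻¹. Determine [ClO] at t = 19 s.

0.01579 M

Step 1: For a second-order reaction: 1/[ClO] = 1/[ClO]₀ + kt
Step 2: 1/[ClO] = 1/0.392 + 3.2 × 19
Step 3: 1/[ClO] = 2.551 + 60.8 = 63.35
Step 4: [ClO] = 1/63.35 = 0.01579 M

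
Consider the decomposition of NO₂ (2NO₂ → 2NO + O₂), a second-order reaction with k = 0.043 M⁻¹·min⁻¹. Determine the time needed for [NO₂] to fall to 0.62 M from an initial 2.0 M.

25.88 min

Step 1: For second-order: t = (1/[NO₂] - 1/[NO₂]₀)/k
Step 2: t = (1/0.62 - 1/2.0)/0.043
Step 3: t = (1.613 - 0.5)/0.043
Step 4: t = 1.113/0.043 = 25.88 min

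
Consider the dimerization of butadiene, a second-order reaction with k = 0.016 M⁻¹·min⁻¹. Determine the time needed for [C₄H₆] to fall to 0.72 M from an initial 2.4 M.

60.76 min

Step 1: For second-order: t = (1/[C₄H₆] - 1/[C₄H₆]₀)/k
Step 2: t = (1/0.72 - 1/2.4)/0.016
Step 3: t = (1.389 - 0.4167)/0.016
Step 4: t = 0.9722/0.016 = 60.76 min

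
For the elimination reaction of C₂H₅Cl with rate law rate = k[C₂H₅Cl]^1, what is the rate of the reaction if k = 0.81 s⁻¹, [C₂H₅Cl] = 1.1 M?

0.891 M/s

Step 1: Identify the rate law: rate = k[C₂H₅Cl]^1
Step 2: Substitute values: rate = 0.81 × (1.1)^1
Step 3: Calculate: rate = 0.81 × 1.1 = 0.891 M/s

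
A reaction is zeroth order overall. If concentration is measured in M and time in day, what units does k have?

M·day⁻¹

Step 1: For overall order n, rate = k × (concentration)^n.
Step 2: Rate has units M·day⁻¹; concentration term has units M^0.
Step 3: k = rate / (concentration)^n, so units of k = M^(1-0)·day⁻¹ = M·day⁻¹.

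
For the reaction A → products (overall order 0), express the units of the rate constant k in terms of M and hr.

M·hr⁻¹

Step 1: For overall order n, rate = k × (concentration)^n.
Step 2: Rate has units M·hr⁻¹; concentration term has units M^0.
Step 3: k = rate / (concentration)^n, so units of k = M^(1-0)·hr⁻¹ = M·hr⁻¹.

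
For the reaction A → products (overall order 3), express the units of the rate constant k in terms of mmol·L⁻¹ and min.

(mmol·L⁻¹)⁻²·min⁻¹

Step 1: For overall order n, rate = k × (concentration)^n.
Step 2: Rate has units mmol·L⁻¹·min⁻¹; concentration term has units (mmol·L⁻¹)^3.
Step 3: k = rate / (concentration)^n, so units of k = (mmol·L⁻¹)^(1-3)·min⁻¹ = (mmol·L⁻¹)⁻²·min⁻¹.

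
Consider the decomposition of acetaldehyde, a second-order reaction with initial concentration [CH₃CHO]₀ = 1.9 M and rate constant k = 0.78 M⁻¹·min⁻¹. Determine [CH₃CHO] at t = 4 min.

0.2742 M

Step 1: For a second-order reaction: 1/[CH₃CHO] = 1/[CH₃CHO]₀ + kt
Step 2: 1/[CH₃CHO] = 1/1.9 + 0.78 × 4
Step 3: 1/[CH₃CHO] = 0.5263 + 3.12 = 3.646
Step 4: [CH₃CHO] = 1/3.646 = 0.2742 M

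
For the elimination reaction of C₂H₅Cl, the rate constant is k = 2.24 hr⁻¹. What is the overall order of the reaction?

first order (1)

Step 1: The units of k for an nth-order reaction are (concentration)^(1-n)·(time)⁻¹.
Step 2: Here k has units hr⁻¹, so the concentration exponent is 0.
Step 3: 1 - n = 0 ⇒ n = 1. The reaction is first order.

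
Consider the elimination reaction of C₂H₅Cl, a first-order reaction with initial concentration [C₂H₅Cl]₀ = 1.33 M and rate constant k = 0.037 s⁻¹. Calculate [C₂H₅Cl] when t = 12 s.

0.8531 M

Step 1: For a first-order reaction: [C₂H₅Cl] = [C₂H₅Cl]₀ × e^(-kt)
Step 2: [C₂H₅Cl] = 1.33 × e^(-0.037 × 12)
Step 3: [C₂H₅Cl] = 1.33 × e^(-0.444)
Step 4: [C₂H₅Cl] = 1.33 × 0.641465 = 0.8531 M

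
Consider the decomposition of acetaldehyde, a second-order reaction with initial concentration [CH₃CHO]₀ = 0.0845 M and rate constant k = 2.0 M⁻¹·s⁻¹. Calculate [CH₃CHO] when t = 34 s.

0.01253 M

Step 1: For a second-order reaction: 1/[CH₃CHO] = 1/[CH₃CHO]₀ + kt
Step 2: 1/[CH₃CHO] = 1/0.0845 + 2.0 × 34
Step 3: 1/[CH₃CHO] = 11.83 + 68 = 79.83
Step 4: [CH₃CHO] = 1/79.83 = 0.01253 M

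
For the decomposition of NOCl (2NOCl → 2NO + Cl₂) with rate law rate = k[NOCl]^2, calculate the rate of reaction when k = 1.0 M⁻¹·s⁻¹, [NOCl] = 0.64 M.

0.4096 M/s

Step 1: Identify the rate law: rate = k[NOCl]^2
Step 2: Substitute values: rate = 1.0 × (0.64)^2
Step 3: Calculate: rate = 1.0 × 0.4096 = 0.4096 M/s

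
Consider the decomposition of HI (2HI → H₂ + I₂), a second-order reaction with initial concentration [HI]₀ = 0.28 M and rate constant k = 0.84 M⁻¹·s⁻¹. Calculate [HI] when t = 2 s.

0.1904 M

Step 1: For a second-order reaction: 1/[HI] = 1/[HI]₀ + kt
Step 2: 1/[HI] = 1/0.28 + 0.84 × 2
Step 3: 1/[HI] = 3.571 + 1.68 = 5.251
Step 4: [HI] = 1/5.251 = 0.1904 M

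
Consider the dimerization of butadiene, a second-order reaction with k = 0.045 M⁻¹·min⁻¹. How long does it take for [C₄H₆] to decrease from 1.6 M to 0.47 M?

33.39 min

Step 1: For second-order: t = (1/[C₄H₆] - 1/[C₄H₆]₀)/k
Step 2: t = (1/0.47 - 1/1.6)/0.045
Step 3: t = (2.128 - 0.625)/0.045
Step 4: t = 1.503/0.045 = 33.39 min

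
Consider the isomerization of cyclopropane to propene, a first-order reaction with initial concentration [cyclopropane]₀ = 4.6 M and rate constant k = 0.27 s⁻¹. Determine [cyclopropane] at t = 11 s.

0.236 M

Step 1: For a first-order reaction: [cyclopropane] = [cyclopropane]₀ × e^(-kt)
Step 2: [cyclopropane] = 4.6 × e^(-0.27 × 11)
Step 3: [cyclopropane] = 4.6 × e^(-2.97)
Step 4: [cyclopropane] = 4.6 × 0.0513033 = 0.236 M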